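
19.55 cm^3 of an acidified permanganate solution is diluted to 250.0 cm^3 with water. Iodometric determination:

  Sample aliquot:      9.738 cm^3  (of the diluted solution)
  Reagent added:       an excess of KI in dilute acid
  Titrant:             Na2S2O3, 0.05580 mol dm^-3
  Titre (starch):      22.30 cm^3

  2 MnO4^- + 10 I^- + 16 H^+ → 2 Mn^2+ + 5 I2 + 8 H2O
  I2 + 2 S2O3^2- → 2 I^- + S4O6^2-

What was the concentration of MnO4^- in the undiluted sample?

n(S2O3^2-) = 0.02230 × 0.05580 = 1.244 × 10^-3 mol
n(I2) = n(S2O3^2-)/2 = 6.222 × 10^-4 mol
From the 2:5 ratio, n(MnO4^-) in the aliquot = 2/5 × 6.222 × 10^-4 = 2.489 × 10^-4 mol
[MnO4^-]_dilute = 2.489 × 10^-4 / 0.009738 = 0.02556 mol/L
[MnO4^-]_original = 0.02556 × 250.0/19.55 = 0.3268 mol/L

0.3268 mol/L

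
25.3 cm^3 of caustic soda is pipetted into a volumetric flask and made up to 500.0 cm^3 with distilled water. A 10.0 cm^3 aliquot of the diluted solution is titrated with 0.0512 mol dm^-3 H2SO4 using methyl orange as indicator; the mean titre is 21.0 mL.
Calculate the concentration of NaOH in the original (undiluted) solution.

2 NaOH + H2SO4 → Na2SO4 + 2 H2O
n(H2SO4) = 0.0210 × 0.0512 = 1.08 × 10^-3 mol
From the 2:1 ratio, n(NaOH) in the aliquot = 2/1 × 1.08 × 10^-3 = 2.15 × 10^-3 mol
[NaOH]_dilute = 2.15 × 10^-3 / 0.0100 = 0.215 mol/L
Dilution factor = 500.0 / 25.3 = 19.76
[NaOH]_stock = 0.215 × 19.76 = 4.25 mol/L

4.25 mol/L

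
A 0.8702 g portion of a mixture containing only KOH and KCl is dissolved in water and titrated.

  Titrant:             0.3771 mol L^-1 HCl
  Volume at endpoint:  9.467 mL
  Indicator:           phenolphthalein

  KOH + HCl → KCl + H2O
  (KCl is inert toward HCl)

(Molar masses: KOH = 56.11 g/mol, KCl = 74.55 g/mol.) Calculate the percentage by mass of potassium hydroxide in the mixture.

23.02 %

n(HCl) = 0.009467 × 0.3771 = 3.570 × 10^-3 mol
Let x = n(KOH), y = n(KCl).
Titrant: 1x = 3.570 × 10^-3;  mass: 56.11x + 74.55y = 0.8702
Solving, x = 3.570 × 10^-3 mol, y = 8.986 × 10^-3 mol
mass of KOH = 3.570 × 10^-3 × 56.11 = 0.2003 g
% KOH = 0.2003 / 0.8702 × 100 = 23.02 %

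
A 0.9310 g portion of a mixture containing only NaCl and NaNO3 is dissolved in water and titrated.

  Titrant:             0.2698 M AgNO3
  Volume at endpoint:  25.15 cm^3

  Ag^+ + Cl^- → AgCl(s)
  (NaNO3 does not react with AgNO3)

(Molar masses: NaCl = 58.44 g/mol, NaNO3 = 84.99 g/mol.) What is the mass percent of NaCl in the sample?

n(AgNO3) = 0.02515 × 0.2698 = 6.785 × 10^-3 mol
Let x = n(NaCl), y = n(NaNO3).
Titrant: 1x = 6.785 × 10^-3;  mass: 58.44x + 84.99y = 0.9310
Solving, x = 6.785 × 10^-3 mol, y = 6.288 × 10^-3 mol
mass of NaCl = 6.785 × 10^-3 × 58.44 = 0.3965 g
% NaCl = 0.3965 / 0.9310 × 100 = 42.59 %

42.59 %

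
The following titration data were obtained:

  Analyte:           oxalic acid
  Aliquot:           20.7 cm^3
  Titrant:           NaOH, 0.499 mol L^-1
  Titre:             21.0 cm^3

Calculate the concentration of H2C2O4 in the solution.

H2C2O4 + 2 NaOH → Na2C2O4 + 2 H2O
n(NaOH) = 0.0210 L × 0.499 mol/L = 0.0105 mol
From the 1:2 mole ratio, n(H2C2O4) = 1/2 × 0.0105 = 5.24 × 10^-3 mol
[H2C2O4] = 5.24 × 10^-3 mol / 0.0207 L = 0.253 mol/L

0.253 mol/L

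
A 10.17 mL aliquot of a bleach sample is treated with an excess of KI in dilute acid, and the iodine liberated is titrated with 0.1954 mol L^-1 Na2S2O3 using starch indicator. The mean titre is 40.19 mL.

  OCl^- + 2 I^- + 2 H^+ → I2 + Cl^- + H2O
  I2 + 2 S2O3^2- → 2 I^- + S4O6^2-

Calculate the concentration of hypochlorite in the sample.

n(S2O3^2-) = 0.04019 × 0.1954 = 7.853 × 10^-3 mol
n(I2) = n(S2O3^2-)/2 = 3.927 × 10^-3 mol
n(OCl^-) in the aliquot = 3.927 × 10^-3 mol (1:1 ratio)
[OCl^-] = 3.927 × 10^-3 / 0.01017 = 0.3861 mol/L

0.3861 mol/L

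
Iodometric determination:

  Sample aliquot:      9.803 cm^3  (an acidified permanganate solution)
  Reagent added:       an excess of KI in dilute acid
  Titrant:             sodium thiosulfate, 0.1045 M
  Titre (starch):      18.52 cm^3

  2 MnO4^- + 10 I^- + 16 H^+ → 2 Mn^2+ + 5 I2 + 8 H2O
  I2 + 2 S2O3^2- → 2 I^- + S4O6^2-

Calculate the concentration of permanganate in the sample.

n(S2O3^2-) = 0.01852 × 0.1045 = 1.935 × 10^-3 mol
n(I2) = n(S2O3^2-)/2 = 9.677 × 10^-4 mol
From the 2:5 ratio, n(MnO4^-) in the aliquot = 2/5 × 9.677 × 10^-4 = 3.871 × 10^-4 mol
[MnO4^-] = 3.871 × 10^-4 / 0.009803 = 0.03948 mol/L

0.03948 M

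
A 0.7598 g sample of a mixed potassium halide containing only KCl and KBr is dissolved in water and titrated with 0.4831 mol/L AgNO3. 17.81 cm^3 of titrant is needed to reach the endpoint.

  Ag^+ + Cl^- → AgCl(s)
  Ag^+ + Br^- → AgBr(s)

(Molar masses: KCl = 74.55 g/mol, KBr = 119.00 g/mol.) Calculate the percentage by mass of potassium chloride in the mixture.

n(AgNO3) = 0.01781 × 0.4831 = 8.604 × 10^-3 mol
Let x = n(KCl), y = n(KBr).
Titrant: 1x + 1y = 8.604 × 10^-3;  mass: 74.55x + 119.00y = 0.7598
Solving, x = 5.941 × 10^-3 mol, y = 2.663 × 10^-3 mol
mass of KCl = 5.941 × 10^-3 × 74.55 = 0.4429 g
% KCl = 0.4429 / 0.7598 × 100 = 58.29 %

58.29 %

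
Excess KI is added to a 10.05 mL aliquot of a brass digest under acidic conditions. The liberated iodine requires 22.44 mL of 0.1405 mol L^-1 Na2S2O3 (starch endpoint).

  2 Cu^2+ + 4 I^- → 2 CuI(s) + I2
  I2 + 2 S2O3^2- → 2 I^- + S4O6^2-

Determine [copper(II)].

n(S2O3^2-) = 0.02244 × 0.1405 = 3.153 × 10^-3 mol
n(I2) = n(S2O3^2-)/2 = 1.576 × 10^-3 mol
From the 2:1 ratio, n(Cu2+) in the aliquot = 2/1 × 1.576 × 10^-3 = 3.153 × 10^-3 mol
[Cu2+] = 3.153 × 10^-3 / 0.01005 = 0.3137 mol/L

0.3137 mol/L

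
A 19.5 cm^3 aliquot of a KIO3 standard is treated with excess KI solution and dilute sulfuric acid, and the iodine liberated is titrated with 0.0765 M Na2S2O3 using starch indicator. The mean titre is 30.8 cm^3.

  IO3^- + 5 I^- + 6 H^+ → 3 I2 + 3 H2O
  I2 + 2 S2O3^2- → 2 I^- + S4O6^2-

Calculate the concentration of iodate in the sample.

n(S2O3^2-) = 0.0308 × 0.0765 = 2.36 × 10^-3 mol
n(I2) = n(S2O3^2-)/2 = 1.18 × 10^-3 mol
From the 1:3 ratio, n(IO3^-) in the aliquot = 1/3 × 1.18 × 10^-3 = 3.93 × 10^-4 mol
[IO3^-] = 3.93 × 10^-4 / 0.0195 = 0.0201 mol/L

0.0201 M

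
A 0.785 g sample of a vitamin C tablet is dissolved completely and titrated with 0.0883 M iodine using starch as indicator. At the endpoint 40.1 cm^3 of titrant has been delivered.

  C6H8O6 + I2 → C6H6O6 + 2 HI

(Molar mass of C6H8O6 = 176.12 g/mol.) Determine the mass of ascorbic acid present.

0.624 g

n(I2) = 0.0401 L × 0.0883 mol/L = 3.54 × 10^-3 mol
n(C6H8O6) = 3.54 × 10^-3 mol (1:1 ratio)
mass of C6H8O6 = 3.54 × 10^-3 × 176.12 g/mol = 0.624 g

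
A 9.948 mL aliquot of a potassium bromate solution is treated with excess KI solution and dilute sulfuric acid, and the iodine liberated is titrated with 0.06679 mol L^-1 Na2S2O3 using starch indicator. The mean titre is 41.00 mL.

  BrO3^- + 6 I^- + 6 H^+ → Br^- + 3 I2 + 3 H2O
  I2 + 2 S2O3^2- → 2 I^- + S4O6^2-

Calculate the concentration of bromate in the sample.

0.04588 mol/L

n(S2O3^2-) = 0.04100 × 0.06679 = 2.738 × 10^-3 mol
n(I2) = n(S2O3^2-)/2 = 1.369 × 10^-3 mol
From the 1:3 ratio, n(BrO3^-) in the aliquot = 1/3 × 1.369 × 10^-3 = 4.564 × 10^-4 mol
[BrO3^-] = 4.564 × 10^-4 / 0.009948 = 0.04588 mol/L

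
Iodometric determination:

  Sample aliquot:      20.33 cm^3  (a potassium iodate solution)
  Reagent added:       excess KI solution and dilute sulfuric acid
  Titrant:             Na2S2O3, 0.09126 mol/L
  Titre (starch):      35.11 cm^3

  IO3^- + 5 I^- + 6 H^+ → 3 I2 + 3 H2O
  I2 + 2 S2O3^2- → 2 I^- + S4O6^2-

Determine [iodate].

n(S2O3^2-) = 0.03511 × 0.09126 = 3.204 × 10^-3 mol
n(I2) = n(S2O3^2-)/2 = 1.602 × 10^-3 mol
From the 1:3 ratio, n(IO3^-) in the aliquot = 1/3 × 1.602 × 10^-3 = 5.340 × 10^-4 mol
[IO3^-] = 5.340 × 10^-4 / 0.02033 = 0.02627 mol/L

0.02627 mol/L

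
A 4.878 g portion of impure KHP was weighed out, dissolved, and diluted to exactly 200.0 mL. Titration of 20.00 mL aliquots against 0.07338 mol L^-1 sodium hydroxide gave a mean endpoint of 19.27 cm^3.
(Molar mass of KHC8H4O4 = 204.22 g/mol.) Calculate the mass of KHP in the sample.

2.888 g

KHC8H4O4 + NaOH → KNaC8H4O4 + H2O
n(NaOH) per titration = 0.01927 × 0.07338 = 1.414 × 10^-3 mol
n(KHC8H4O4) in each aliquot = 1.414 × 10^-3 mol (1:1 ratio)
n(KHC8H4O4) in the whole flask = 1.414 × 10^-3 × 200.0/20.00 = 0.01414 mol
mass of KHC8H4O4 = 0.01414 × 204.22 = 2.888 g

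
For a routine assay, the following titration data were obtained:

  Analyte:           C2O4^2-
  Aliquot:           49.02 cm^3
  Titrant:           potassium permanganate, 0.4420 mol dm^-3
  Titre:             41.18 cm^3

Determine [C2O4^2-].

2 MnO4^- + 5 C2O4^2- + 16 H^+ → 2 Mn^2+ + 10 CO2 + 8 H2O
n(KMnO4) = 0.04118 L × 0.4420 mol/L = 0.01820 mol
From the 5:2 mole ratio, n(C2O4^2-) = 5/2 × 0.01820 = 0.04550 mol
[C2O4^2-] = 0.04550 mol / 0.04902 L = 0.9283 mol/L

0.9283 mol/L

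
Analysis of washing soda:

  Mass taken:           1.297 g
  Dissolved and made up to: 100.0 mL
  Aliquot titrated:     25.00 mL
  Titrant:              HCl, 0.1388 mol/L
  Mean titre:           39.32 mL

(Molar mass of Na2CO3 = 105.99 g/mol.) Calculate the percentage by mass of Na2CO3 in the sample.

89.20 %

Na2CO3 + 2 HCl → 2 NaCl + H2O + CO2
n(HCl) per titration = 0.03932 × 0.1388 = 5.458 × 10^-3 mol
From the 1:2 ratio, n(Na2CO3) in each aliquot = 1/2 × 5.458 × 10^-3 = 2.729 × 10^-3 mol
n(Na2CO3) in the whole flask = 2.729 × 10^-3 × 100.0/25.00 = 0.01092 mol
mass of Na2CO3 = 0.01092 × 105.99 = 1.157 g
% Na2CO3 = 1.157 / 1.297 × 100 = 89.20 %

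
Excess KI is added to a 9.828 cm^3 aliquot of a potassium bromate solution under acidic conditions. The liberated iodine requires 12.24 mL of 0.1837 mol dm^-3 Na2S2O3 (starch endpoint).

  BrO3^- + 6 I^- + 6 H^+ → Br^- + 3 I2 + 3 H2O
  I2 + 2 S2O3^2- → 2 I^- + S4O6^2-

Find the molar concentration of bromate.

0.03813 mol/L

n(S2O3^2-) = 0.01224 × 0.1837 = 2.248 × 10^-3 mol
n(I2) = n(S2O3^2-)/2 = 1.124 × 10^-3 mol
From the 1:3 ratio, n(BrO3^-) in the aliquot = 1/3 × 1.124 × 10^-3 = 3.747 × 10^-4 mol
[BrO3^-] = 3.747 × 10^-4 / 0.009828 = 0.03813 mol/L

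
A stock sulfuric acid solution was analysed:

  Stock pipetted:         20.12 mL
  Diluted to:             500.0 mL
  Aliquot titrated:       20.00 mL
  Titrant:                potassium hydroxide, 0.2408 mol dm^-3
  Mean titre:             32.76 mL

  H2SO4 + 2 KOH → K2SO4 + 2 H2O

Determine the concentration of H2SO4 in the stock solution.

4.901 mol/L

n(KOH) = 0.03276 × 0.2408 = 7.889 × 10^-3 mol
From the 1:2 ratio, n(H2SO4) in the aliquot = 1/2 × 7.889 × 10^-3 = 3.944 × 10^-3 mol
[H2SO4]_dilute = 3.944 × 10^-3 / 0.02000 = 0.1972 mol/L
Dilution factor = 500.0 / 20.12 = 24.85
[H2SO4]_stock = 0.1972 × 24.85 = 4.901 mol/L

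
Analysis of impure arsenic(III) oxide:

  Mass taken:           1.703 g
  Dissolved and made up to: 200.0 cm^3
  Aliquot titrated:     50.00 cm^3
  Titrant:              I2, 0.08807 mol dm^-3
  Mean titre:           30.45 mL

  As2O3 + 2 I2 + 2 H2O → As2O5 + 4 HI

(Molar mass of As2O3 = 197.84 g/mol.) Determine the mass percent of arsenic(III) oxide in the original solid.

n(I2) per titration = 0.03045 × 0.08807 = 2.682 × 10^-3 mol
From the 1:2 ratio, n(As2O3) in each aliquot = 1/2 × 2.682 × 10^-3 = 1.341 × 10^-3 mol
n(As2O3) in the whole flask = 1.341 × 10^-3 × 200.0/50.00 = 5.363 × 10^-3 mol
mass of As2O3 = 5.363 × 10^-3 × 197.84 = 1.061 g
% As2O3 = 1.061 / 1.703 × 100 = 62.31 %

62.31 %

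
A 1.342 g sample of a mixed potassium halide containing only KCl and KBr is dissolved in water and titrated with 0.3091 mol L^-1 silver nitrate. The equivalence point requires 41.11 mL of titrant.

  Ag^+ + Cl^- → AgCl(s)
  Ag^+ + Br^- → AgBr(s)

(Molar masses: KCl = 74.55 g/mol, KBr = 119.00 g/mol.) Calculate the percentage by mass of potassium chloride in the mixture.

n(AgNO3) = 0.04111 × 0.3091 = 0.01271 mol
Let x = n(KCl), y = n(KBr).
Titrant: 1x + 1y = 0.01271;  mass: 74.55x + 119.00y = 1.342
Solving, x = 3.828 × 10^-3 mol, y = 8.879 × 10^-3 mol
mass of KCl = 3.828 × 10^-3 × 74.55 = 0.2854 g
% KCl = 0.2854 / 1.342 × 100 = 21.26 %

21.26 %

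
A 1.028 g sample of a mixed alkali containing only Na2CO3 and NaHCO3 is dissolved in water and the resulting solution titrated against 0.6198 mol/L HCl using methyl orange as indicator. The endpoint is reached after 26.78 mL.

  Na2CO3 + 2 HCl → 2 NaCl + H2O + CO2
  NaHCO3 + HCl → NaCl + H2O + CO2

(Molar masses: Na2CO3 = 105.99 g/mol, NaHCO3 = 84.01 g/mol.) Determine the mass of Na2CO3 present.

0.6261 g

n(HCl) = 0.02678 × 0.6198 = 0.01660 mol
Let x = n(Na2CO3), y = n(NaHCO3).
Titrant: 2x + 1y = 0.01660;  mass: 105.99x + 84.01y = 1.028
Solving, x = 5.907 × 10^-3 mol, y = 4.784 × 10^-3 mol
mass of Na2CO3 = 5.907 × 10^-3 × 105.99 = 0.6261 g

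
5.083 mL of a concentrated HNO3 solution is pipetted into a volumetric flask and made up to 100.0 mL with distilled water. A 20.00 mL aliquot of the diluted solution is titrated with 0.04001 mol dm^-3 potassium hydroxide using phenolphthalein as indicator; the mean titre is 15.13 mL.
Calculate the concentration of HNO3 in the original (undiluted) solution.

HNO3 + KOH → KNO3 + H2O
n(KOH) = 0.01513 × 0.04001 = 6.054 × 10^-4 mol
n(HNO3) in the aliquot = 6.054 × 10^-4 mol (1:1 ratio)
[HNO3]_dilute = 6.054 × 10^-4 / 0.02000 = 0.03027 mol/L
Dilution factor = 100.0 / 5.083 = 19.67
[HNO3]_stock = 0.03027 × 19.67 = 0.5955 mol/L

0.5955 mol/L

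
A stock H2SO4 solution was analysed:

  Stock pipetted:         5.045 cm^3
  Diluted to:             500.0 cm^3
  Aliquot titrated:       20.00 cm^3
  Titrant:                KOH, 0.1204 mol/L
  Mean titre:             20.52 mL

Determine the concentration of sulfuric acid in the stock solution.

H2SO4 + 2 KOH → K2SO4 + 2 H2O
n(KOH) = 0.02052 × 0.1204 = 2.471 × 10^-3 mol
From the 1:2 ratio, n(H2SO4) in the aliquot = 1/2 × 2.471 × 10^-3 = 1.235 × 10^-3 mol
[H2SO4]_dilute = 1.235 × 10^-3 / 0.02000 = 0.06177 mol/L
Dilution factor = 500.0 / 5.045 = 99.11
[H2SO4]_stock = 0.06177 × 99.11 = 6.121 mol/L

6.121 mol/L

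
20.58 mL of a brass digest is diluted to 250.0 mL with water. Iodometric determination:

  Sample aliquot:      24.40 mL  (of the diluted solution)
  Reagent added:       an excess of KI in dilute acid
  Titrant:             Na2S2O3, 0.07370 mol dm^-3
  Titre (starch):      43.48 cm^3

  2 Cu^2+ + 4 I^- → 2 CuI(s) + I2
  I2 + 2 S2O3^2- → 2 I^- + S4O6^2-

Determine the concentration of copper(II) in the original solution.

1.595 mol/L

n(S2O3^2-) = 0.04348 × 0.07370 = 3.204 × 10^-3 mol
n(I2) = n(S2O3^2-)/2 = 1.602 × 10^-3 mol
From the 2:1 ratio, n(Cu2+) in the aliquot = 2/1 × 1.602 × 10^-3 = 3.204 × 10^-3 mol
[Cu2+]_dilute = 3.204 × 10^-3 / 0.02440 = 0.1313 mol/L
[Cu2+]_original = 0.1313 × 250.0/20.58 = 1.595 mol/L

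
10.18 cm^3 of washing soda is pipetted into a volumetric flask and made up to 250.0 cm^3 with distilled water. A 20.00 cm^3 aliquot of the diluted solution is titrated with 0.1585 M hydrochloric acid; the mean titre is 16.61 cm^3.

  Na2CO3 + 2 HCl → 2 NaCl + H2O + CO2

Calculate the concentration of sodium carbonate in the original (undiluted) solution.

1.616 M

n(HCl) = 0.01661 × 0.1585 = 2.633 × 10^-3 mol
From the 1:2 ratio, n(Na2CO3) in the aliquot = 1/2 × 2.633 × 10^-3 = 1.316 × 10^-3 mol
[Na2CO3]_dilute = 1.316 × 10^-3 / 0.02000 = 0.06582 mol/L
Dilution factor = 250.0 / 10.18 = 24.56
[Na2CO3]_stock = 0.06582 × 24.56 = 1.616 mol/L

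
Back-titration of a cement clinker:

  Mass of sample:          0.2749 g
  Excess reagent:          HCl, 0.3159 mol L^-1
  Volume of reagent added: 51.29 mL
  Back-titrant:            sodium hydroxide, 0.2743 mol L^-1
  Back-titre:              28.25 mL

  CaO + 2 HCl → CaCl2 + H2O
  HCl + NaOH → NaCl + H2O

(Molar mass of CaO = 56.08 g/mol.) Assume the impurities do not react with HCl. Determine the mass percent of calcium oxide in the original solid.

86.23 %

n(HCl) added = 0.05129 × 0.3159 = 0.01620 mol
n(NaOH) used in back-titration = 0.02825 × 0.2743 = 7.749 × 10^-3 mol
n(HCl) left over = 7.749 × 10^-3 mol (1:1 ratio)
n(HCl) consumed by analyte = 0.01620 − 7.749 × 10^-3 = 8.454 × 10^-3 mol
From the 1:2 ratio, n(CaO) = 1/2 × 8.454 × 10^-3 = 4.227 × 10^-3 mol
mass of CaO = 4.227 × 10^-3 × 56.08 = 0.2370 g
% CaO = 0.2370 / 0.2749 × 100 = 86.23 %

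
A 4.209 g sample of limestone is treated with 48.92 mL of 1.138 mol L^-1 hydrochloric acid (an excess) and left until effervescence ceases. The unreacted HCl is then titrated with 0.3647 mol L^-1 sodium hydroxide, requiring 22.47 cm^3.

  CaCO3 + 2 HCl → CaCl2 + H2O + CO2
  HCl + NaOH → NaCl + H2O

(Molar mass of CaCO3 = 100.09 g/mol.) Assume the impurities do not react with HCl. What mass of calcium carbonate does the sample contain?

2.376 g

n(HCl) added = 0.04892 × 1.138 = 0.05567 mol
n(NaOH) used in back-titration = 0.02247 × 0.3647 = 8.195 × 10^-3 mol
n(HCl) left over = 8.195 × 10^-3 mol (1:1 ratio)
n(HCl) consumed by analyte = 0.05567 − 8.195 × 10^-3 = 0.04748 mol
From the 1:2 ratio, n(CaCO3) = 1/2 × 0.04748 = 0.02374 mol
mass of CaCO3 = 0.02374 × 100.09 = 2.376 g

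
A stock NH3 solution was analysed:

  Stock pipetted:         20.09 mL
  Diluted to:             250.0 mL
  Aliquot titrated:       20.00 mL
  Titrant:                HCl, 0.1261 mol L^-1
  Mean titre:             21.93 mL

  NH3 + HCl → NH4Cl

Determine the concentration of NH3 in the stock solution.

1.721 mol/L

n(HCl) = 0.02193 × 0.1261 = 2.765 × 10^-3 mol
n(NH3) in the aliquot = 2.765 × 10^-3 mol (1:1 ratio)
[NH3]_dilute = 2.765 × 10^-3 / 0.02000 = 0.1383 mol/L
Dilution factor = 250.0 / 20.09 = 12.44
[NH3]_stock = 0.1383 × 12.44 = 1.721 mol/L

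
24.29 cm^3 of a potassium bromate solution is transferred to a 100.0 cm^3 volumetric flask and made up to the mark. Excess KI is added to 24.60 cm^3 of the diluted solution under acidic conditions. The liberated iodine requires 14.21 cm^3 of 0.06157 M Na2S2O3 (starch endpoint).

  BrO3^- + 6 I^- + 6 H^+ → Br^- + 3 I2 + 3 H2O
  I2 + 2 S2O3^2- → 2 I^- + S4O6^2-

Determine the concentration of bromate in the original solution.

n(S2O3^2-) = 0.01421 × 0.06157 = 8.749 × 10^-4 mol
n(I2) = n(S2O3^2-)/2 = 4.375 × 10^-4 mol
From the 1:3 ratio, n(BrO3^-) in the aliquot = 1/3 × 4.375 × 10^-4 = 1.458 × 10^-4 mol
[BrO3^-]_dilute = 1.458 × 10^-4 / 0.02460 = 0.005928 mol/L
[BrO3^-]_original = 0.005928 × 100.0/24.29 = 0.02440 mol/L

0.02440 M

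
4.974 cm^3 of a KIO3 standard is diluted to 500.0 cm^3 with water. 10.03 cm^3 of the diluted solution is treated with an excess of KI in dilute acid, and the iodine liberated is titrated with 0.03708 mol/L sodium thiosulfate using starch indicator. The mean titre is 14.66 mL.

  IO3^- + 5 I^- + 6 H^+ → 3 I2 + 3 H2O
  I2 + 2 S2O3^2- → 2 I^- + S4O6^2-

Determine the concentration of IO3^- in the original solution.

n(S2O3^2-) = 0.01466 × 0.03708 = 5.436 × 10^-4 mol
n(I2) = n(S2O3^2-)/2 = 2.718 × 10^-4 mol
From the 1:3 ratio, n(IO3^-) in the aliquot = 1/3 × 2.718 × 10^-4 = 9.060 × 10^-5 mol
[IO3^-]_dilute = 9.060 × 10^-5 / 0.01003 = 0.009033 mol/L
[IO3^-]_original = 0.009033 × 500.0/4.974 = 0.9080 mol/L

0.9080 mol/L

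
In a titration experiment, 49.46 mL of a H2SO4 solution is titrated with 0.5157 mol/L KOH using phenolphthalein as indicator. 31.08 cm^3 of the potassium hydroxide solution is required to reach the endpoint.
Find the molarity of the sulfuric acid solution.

0.1620 mol/L

H2SO4 + 2 KOH → K2SO4 + 2 H2O
n(KOH) = 0.03108 L × 0.5157 mol/L = 0.01603 mol
From the 1:2 mole ratio, n(H2SO4) = 1/2 × 0.01603 = 8.014 × 10^-3 mol
[H2SO4] = 8.014 × 10^-3 mol / 0.04946 L = 0.1620 mol/L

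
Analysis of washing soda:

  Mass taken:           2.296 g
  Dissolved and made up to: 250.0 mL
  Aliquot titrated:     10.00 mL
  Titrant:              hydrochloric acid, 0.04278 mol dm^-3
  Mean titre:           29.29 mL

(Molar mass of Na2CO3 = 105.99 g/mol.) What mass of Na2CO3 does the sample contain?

Na2CO3 + 2 HCl → 2 NaCl + H2O + CO2
n(HCl) per titration = 0.02929 × 0.04278 = 1.253 × 10^-3 mol
From the 1:2 ratio, n(Na2CO3) in each aliquot = 1/2 × 1.253 × 10^-3 = 6.265 × 10^-4 mol
n(Na2CO3) in the whole flask = 6.265 × 10^-4 × 250.0/10.00 = 0.01566 mol
mass of Na2CO3 = 0.01566 × 105.99 = 1.660 g

1.660 g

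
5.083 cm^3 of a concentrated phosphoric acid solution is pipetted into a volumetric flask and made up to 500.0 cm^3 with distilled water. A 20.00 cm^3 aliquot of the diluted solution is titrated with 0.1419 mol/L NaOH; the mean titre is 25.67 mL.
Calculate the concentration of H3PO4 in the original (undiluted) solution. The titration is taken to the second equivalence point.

H3PO4 + 2 NaOH → Na2HPO4 + 2 H2O
n(NaOH) = 0.02567 × 0.1419 = 3.643 × 10^-3 mol
From the 1:2 ratio, n(H3PO4) in the aliquot = 1/2 × 3.643 × 10^-3 = 1.821 × 10^-3 mol
[H3PO4]_dilute = 1.821 × 10^-3 / 0.02000 = 0.09106 mol/L
Dilution factor = 500.0 / 5.083 = 98.37
[H3PO4]_stock = 0.09106 × 98.37 = 8.958 mol/L

8.958 mol/L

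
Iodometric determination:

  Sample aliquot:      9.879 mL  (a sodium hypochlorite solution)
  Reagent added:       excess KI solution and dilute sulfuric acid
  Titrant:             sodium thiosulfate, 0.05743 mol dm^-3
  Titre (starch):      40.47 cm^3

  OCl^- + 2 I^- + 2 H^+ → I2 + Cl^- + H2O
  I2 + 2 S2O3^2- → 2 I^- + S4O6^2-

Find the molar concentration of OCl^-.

0.1176 mol/L

n(S2O3^2-) = 0.04047 × 0.05743 = 2.324 × 10^-3 mol
n(I2) = n(S2O3^2-)/2 = 1.162 × 10^-3 mol
n(OCl^-) in the aliquot = 1.162 × 10^-3 mol (1:1 ratio)
[OCl^-] = 1.162 × 10^-3 / 0.009879 = 0.1176 mol/L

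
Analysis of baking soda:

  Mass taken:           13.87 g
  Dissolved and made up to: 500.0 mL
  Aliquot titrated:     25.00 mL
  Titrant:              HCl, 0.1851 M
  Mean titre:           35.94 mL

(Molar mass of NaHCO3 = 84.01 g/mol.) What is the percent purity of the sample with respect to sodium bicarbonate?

NaHCO3 + HCl → NaCl + H2O + CO2
n(HCl) per titration = 0.03594 × 0.1851 = 6.652 × 10^-3 mol
n(NaHCO3) in each aliquot = 6.652 × 10^-3 mol (1:1 ratio)
n(NaHCO3) in the whole flask = 6.652 × 10^-3 × 500.0/25.00 = 0.1330 mol
mass of NaHCO3 = 0.1330 × 84.01 = 11.18 g
% NaHCO3 = 11.18 / 13.87 × 100 = 80.59 %

80.59 %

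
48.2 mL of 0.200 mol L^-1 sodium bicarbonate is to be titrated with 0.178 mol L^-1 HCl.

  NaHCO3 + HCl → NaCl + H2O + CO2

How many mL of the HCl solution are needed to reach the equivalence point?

n(NaHCO3) = 0.0482 L × 0.200 mol/L = 9.64 × 10^-3 mol
n(HCl) = 9.64 × 10^-3 mol (1:1 stoichiometry)
V(HCl) = 9.64 × 10^-3 mol / 0.178 mol/L = 0.0542 L = 54.2 mL

54.2 mL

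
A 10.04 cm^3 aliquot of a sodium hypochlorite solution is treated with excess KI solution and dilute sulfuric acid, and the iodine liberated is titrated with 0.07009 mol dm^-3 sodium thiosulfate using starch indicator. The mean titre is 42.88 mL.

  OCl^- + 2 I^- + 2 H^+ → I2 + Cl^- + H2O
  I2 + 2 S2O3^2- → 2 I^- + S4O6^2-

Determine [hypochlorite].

n(S2O3^2-) = 0.04288 × 0.07009 = 3.005 × 10^-3 mol
n(I2) = n(S2O3^2-)/2 = 1.503 × 10^-3 mol
n(OCl^-) in the aliquot = 1.503 × 10^-3 mol (1:1 ratio)
[OCl^-] = 1.503 × 10^-3 / 0.01004 = 0.1497 mol/L

0.1497 mol/L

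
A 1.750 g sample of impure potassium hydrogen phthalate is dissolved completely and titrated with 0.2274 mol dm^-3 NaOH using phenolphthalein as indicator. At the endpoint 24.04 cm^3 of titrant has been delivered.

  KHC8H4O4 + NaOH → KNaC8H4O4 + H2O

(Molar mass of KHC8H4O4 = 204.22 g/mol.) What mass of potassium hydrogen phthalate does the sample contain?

1.116 g

n(NaOH) = 0.02404 L × 0.2274 mol/L = 5.467 × 10^-3 mol
n(KHC8H4O4) = 5.467 × 10^-3 mol (1:1 ratio)
mass of KHC8H4O4 = 5.467 × 10^-3 × 204.22 g/mol = 1.116 g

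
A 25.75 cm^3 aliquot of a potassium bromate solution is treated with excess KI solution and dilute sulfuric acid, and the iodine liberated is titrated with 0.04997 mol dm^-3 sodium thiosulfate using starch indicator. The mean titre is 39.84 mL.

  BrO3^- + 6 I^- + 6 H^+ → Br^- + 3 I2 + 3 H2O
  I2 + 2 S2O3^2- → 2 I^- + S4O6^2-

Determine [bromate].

0.01289 mol/L

n(S2O3^2-) = 0.03984 × 0.04997 = 1.991 × 10^-3 mol
n(I2) = n(S2O3^2-)/2 = 9.954 × 10^-4 mol
From the 1:3 ratio, n(BrO3^-) in the aliquot = 1/3 × 9.954 × 10^-4 = 3.318 × 10^-4 mol
[BrO3^-] = 3.318 × 10^-4 / 0.02575 = 0.01289 mol/L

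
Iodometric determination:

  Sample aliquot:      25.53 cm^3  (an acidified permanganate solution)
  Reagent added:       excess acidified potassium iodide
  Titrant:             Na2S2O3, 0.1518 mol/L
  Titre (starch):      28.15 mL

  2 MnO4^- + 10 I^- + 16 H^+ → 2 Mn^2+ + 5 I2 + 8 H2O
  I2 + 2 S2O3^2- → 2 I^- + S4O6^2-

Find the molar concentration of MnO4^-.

0.03348 mol/L

n(S2O3^2-) = 0.02815 × 0.1518 = 4.273 × 10^-3 mol
n(I2) = n(S2O3^2-)/2 = 2.137 × 10^-3 mol
From the 2:5 ratio, n(MnO4^-) in the aliquot = 2/5 × 2.137 × 10^-3 = 8.546 × 10^-4 mol
[MnO4^-] = 8.546 × 10^-4 / 0.02553 = 0.03348 mol/L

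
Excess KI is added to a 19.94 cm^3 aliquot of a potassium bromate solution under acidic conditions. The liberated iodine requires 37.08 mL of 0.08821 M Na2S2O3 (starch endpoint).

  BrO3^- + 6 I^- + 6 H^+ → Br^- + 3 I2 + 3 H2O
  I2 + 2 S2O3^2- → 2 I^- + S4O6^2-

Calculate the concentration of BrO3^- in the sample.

0.02734 M

n(S2O3^2-) = 0.03708 × 0.08821 = 3.271 × 10^-3 mol
n(I2) = n(S2O3^2-)/2 = 1.635 × 10^-3 mol
From the 1:3 ratio, n(BrO3^-) in the aliquot = 1/3 × 1.635 × 10^-3 = 5.451 × 10^-4 mol
[BrO3^-] = 5.451 × 10^-4 / 0.01994 = 0.02734 mol/L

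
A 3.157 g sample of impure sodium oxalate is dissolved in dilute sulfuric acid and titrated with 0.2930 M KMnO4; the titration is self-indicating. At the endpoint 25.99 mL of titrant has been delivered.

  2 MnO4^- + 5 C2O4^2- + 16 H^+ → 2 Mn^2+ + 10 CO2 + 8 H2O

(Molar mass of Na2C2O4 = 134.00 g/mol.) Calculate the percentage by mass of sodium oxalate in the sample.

n(KMnO4) = 0.02599 L × 0.2930 mol/L = 7.615 × 10^-3 mol
From the 5:2 ratio, n(Na2C2O4) = 5/2 × 7.615 × 10^-3 = 0.01904 mol
mass of Na2C2O4 = 0.01904 × 134.00 g/mol = 2.551 g
% Na2C2O4 = 2.551 / 3.157 × 100 = 80.81 %

80.81 %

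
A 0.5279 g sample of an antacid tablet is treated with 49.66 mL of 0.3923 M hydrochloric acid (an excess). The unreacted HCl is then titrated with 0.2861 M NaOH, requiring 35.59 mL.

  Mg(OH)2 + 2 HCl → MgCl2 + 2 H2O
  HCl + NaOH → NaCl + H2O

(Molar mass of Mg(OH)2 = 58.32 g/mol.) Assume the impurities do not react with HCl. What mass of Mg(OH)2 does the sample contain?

0.2712 g

n(HCl) added = 0.04966 × 0.3923 = 0.01948 mol
n(NaOH) used in back-titration = 0.03559 × 0.2861 = 0.01018 mol
n(HCl) left over = 0.01018 mol (1:1 ratio)
n(HCl) consumed by analyte = 0.01948 − 0.01018 = 9.299 × 10^-3 mol
From the 1:2 ratio, n(Mg(OH)2) = 1/2 × 9.299 × 10^-3 = 4.650 × 10^-3 mol
mass of Mg(OH)2 = 4.650 × 10^-3 × 58.32 = 0.2712 g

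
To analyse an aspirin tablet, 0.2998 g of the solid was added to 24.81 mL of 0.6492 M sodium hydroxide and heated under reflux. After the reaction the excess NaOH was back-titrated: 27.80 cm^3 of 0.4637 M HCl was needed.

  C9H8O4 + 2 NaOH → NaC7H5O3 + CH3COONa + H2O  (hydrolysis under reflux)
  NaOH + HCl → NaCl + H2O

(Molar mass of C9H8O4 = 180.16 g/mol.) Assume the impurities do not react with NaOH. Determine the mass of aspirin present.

n(NaOH) added = 0.02481 × 0.6492 = 0.01611 mol
n(HCl) used in back-titration = 0.02780 × 0.4637 = 0.01289 mol
n(NaOH) left over = 0.01289 mol (1:1 ratio)
n(NaOH) consumed by analyte = 0.01611 − 0.01289 = 3.216 × 10^-3 mol
From the 1:2 ratio, n(C9H8O4) = 1/2 × 3.216 × 10^-3 = 1.608 × 10^-3 mol
mass of C9H8O4 = 1.608 × 10^-3 × 180.16 = 0.2897 g

0.2897 g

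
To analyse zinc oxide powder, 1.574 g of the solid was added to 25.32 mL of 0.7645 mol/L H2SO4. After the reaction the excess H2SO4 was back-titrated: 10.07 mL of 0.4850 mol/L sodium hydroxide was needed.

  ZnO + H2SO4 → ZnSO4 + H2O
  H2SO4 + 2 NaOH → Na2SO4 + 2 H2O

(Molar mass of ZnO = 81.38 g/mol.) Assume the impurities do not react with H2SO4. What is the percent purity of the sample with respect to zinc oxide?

n(H2SO4) added = 0.02532 × 0.7645 = 0.01936 mol
n(NaOH) used in back-titration = 0.01007 × 0.4850 = 4.884 × 10^-3 mol
From the 1:2 ratio, n(H2SO4) left over = 1/2 × 4.884 × 10^-3 = 2.442 × 10^-3 mol
n(H2SO4) consumed by analyte = 0.01936 − 2.442 × 10^-3 = 0.01692 mol
n(ZnO) = 0.01692 mol (1:1 ratio)
mass of ZnO = 0.01692 × 81.38 = 1.377 g
% ZnO = 1.377 / 1.574 × 100 = 87.46 %

87.46 %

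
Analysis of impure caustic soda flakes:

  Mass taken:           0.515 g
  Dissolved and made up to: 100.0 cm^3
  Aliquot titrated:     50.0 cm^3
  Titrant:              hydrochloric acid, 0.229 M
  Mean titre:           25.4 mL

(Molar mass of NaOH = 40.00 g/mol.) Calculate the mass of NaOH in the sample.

0.465 g

NaOH + HCl → NaCl + H2O
n(HCl) per titration = 0.0254 × 0.229 = 5.82 × 10^-3 mol
n(NaOH) in each aliquot = 5.82 × 10^-3 mol (1:1 ratio)
n(NaOH) in the whole flask = 5.82 × 10^-3 × 100.0/50.0 = 0.0116 mol
mass of NaOH = 0.0116 × 40.00 = 0.465 g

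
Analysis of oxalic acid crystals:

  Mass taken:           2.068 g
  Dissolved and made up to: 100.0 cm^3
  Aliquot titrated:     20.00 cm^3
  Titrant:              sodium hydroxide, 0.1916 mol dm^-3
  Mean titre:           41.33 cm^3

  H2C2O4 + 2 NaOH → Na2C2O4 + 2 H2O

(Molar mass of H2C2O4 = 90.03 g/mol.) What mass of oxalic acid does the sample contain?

1.782 g

n(NaOH) per titration = 0.04133 × 0.1916 = 7.919 × 10^-3 mol
From the 1:2 ratio, n(H2C2O4) in each aliquot = 1/2 × 7.919 × 10^-3 = 3.959 × 10^-3 mol
n(H2C2O4) in the whole flask = 3.959 × 10^-3 × 100.0/20.00 = 0.01980 mol
mass of H2C2O4 = 0.01980 × 90.03 = 1.782 g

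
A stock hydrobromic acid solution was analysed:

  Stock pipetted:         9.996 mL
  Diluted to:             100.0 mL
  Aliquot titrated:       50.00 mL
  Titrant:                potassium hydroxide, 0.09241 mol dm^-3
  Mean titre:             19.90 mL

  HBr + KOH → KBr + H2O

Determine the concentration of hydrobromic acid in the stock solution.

n(KOH) = 0.01990 × 0.09241 = 1.839 × 10^-3 mol
n(HBr) in the aliquot = 1.839 × 10^-3 mol (1:1 ratio)
[HBr]_dilute = 1.839 × 10^-3 / 0.05000 = 0.03678 mol/L
Dilution factor = 100.0 / 9.996 = 10.00
[HBr]_stock = 0.03678 × 10.00 = 0.3679 mol/L

0.3679 mol/L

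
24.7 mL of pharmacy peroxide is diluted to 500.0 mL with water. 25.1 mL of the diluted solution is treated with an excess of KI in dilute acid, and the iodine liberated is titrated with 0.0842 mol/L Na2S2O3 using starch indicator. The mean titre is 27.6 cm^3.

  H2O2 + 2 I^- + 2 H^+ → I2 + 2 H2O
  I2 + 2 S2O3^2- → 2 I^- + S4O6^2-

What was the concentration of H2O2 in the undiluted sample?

n(S2O3^2-) = 0.0276 × 0.0842 = 2.32 × 10^-3 mol
n(I2) = n(S2O3^2-)/2 = 1.16 × 10^-3 mol
n(H2O2) in the aliquot = 1.16 × 10^-3 mol (1:1 ratio)
[H2O2]_dilute = 1.16 × 10^-3 / 0.0251 = 0.0463 mol/L
[H2O2]_original = 0.0463 × 500.0/24.7 = 0.937 mol/L

0.937 mol/L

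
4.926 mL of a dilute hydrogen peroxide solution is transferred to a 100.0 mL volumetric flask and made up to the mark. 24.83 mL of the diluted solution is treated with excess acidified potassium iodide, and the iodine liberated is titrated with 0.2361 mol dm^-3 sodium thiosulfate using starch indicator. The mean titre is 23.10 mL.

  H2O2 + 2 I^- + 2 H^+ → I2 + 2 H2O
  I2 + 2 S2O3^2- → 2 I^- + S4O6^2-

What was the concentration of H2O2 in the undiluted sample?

2.229 mol/L

n(S2O3^2-) = 0.02310 × 0.2361 = 5.454 × 10^-3 mol
n(I2) = n(S2O3^2-)/2 = 2.727 × 10^-3 mol
n(H2O2) in the aliquot = 2.727 × 10^-3 mol (1:1 ratio)
[H2O2]_dilute = 2.727 × 10^-3 / 0.02483 = 0.1098 mol/L
[H2O2]_original = 0.1098 × 100.0/4.926 = 2.229 mol/L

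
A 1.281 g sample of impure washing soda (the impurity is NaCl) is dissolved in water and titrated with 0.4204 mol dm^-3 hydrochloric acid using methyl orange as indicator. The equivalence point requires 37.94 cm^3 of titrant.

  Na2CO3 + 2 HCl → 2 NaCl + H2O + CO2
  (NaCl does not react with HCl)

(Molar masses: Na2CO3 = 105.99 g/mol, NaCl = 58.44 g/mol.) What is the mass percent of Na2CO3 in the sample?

n(HCl) = 0.03794 × 0.4204 = 0.01595 mol
Let x = n(Na2CO3), y = n(NaCl).
Titrant: 2x = 0.01595;  mass: 105.99x + 58.44y = 1.281
Solving, x = 7.975 × 10^-3 mol, y = 7.456 × 10^-3 mol
mass of Na2CO3 = 7.975 × 10^-3 × 105.99 = 0.8453 g
% Na2CO3 = 0.8453 / 1.281 × 100 = 65.99 %

65.99 %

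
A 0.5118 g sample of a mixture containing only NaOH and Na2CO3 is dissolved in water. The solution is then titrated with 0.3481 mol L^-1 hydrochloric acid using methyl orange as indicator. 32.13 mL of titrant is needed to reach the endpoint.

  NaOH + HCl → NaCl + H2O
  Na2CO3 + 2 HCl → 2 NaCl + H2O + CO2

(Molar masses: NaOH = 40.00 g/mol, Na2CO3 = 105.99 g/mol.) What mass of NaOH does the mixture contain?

0.2491 g

n(HCl) = 0.03213 × 0.3481 = 0.01118 mol
Let x = n(NaOH), y = n(Na2CO3).
Titrant: 1x + 2y = 0.01118;  mass: 40.00x + 105.99y = 0.5118
Solving, x = 6.227 × 10^-3 mol, y = 2.479 × 10^-3 mol
mass of NaOH = 6.227 × 10^-3 × 40.00 = 0.2491 g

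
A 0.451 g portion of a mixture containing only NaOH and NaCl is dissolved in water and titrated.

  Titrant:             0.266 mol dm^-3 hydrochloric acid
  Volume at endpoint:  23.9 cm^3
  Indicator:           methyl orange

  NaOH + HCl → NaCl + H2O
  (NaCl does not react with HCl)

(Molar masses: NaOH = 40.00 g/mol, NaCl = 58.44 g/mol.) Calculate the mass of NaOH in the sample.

0.254 g

n(HCl) = 0.0239 × 0.266 = 6.36 × 10^-3 mol
Let x = n(NaOH), y = n(NaCl).
Titrant: 1x = 6.36 × 10^-3;  mass: 40.00x + 58.44y = 0.451
Solving, x = 6.36 × 10^-3 mol, y = 3.37 × 10^-3 mol
mass of NaOH = 6.36 × 10^-3 × 40.00 = 0.254 g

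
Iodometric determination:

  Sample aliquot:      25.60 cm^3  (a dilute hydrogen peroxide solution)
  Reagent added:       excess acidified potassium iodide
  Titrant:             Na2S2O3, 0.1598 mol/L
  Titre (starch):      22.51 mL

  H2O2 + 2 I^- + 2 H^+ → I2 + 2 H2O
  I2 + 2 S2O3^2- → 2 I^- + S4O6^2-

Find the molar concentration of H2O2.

n(S2O3^2-) = 0.02251 × 0.1598 = 3.597 × 10^-3 mol
n(I2) = n(S2O3^2-)/2 = 1.799 × 10^-3 mol
n(H2O2) in the aliquot = 1.799 × 10^-3 mol (1:1 ratio)
[H2O2] = 1.799 × 10^-3 / 0.02560 = 0.07026 mol/L

0.07026 mol/L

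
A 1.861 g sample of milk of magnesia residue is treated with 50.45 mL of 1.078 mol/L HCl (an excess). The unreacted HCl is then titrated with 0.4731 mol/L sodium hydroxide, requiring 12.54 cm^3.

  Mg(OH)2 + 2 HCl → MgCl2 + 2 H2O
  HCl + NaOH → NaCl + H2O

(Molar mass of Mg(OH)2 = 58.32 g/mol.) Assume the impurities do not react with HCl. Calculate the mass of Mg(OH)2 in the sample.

1.413 g

n(HCl) added = 0.05045 × 1.078 = 0.05439 mol
n(NaOH) used in back-titration = 0.01254 × 0.4731 = 5.933 × 10^-3 mol
n(HCl) left over = 5.933 × 10^-3 mol (1:1 ratio)
n(HCl) consumed by analyte = 0.05439 − 5.933 × 10^-3 = 0.04845 mol
From the 1:2 ratio, n(Mg(OH)2) = 1/2 × 0.04845 = 0.02423 mol
mass of Mg(OH)2 = 0.02423 × 58.32 = 1.413 g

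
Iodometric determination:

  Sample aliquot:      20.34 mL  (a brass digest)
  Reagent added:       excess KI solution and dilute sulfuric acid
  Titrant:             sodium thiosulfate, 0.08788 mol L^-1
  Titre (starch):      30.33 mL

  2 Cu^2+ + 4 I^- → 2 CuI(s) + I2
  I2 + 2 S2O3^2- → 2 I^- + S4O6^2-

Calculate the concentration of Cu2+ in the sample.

n(S2O3^2-) = 0.03033 × 0.08788 = 2.665 × 10^-3 mol
n(I2) = n(S2O3^2-)/2 = 1.333 × 10^-3 mol
From the 2:1 ratio, n(Cu2+) in the aliquot = 2/1 × 1.333 × 10^-3 = 2.665 × 10^-3 mol
[Cu2+] = 2.665 × 10^-3 / 0.02034 = 0.1310 mol/L

0.1310 mol/L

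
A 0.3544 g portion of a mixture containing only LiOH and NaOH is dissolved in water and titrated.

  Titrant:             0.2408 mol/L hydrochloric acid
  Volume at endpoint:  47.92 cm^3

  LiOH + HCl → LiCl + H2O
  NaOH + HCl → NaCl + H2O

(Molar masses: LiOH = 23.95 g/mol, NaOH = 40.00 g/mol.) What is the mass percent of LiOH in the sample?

45.12 %

n(HCl) = 0.04792 × 0.2408 = 0.01154 mol
Let x = n(LiOH), y = n(NaOH).
Titrant: 1x + 1y = 0.01154;  mass: 23.95x + 40.00y = 0.3544
Solving, x = 6.677 × 10^-3 mol, y = 4.862 × 10^-3 mol
mass of LiOH = 6.677 × 10^-3 × 23.95 = 0.1599 g
% LiOH = 0.1599 / 0.3544 × 100 = 45.12 %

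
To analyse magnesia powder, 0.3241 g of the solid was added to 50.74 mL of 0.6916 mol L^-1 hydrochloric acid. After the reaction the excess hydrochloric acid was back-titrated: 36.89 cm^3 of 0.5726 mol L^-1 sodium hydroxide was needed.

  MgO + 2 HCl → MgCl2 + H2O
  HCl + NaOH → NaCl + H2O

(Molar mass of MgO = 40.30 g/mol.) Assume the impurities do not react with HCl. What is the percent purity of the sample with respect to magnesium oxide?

n(HCl) added = 0.05074 × 0.6916 = 0.03509 mol
n(NaOH) used in back-titration = 0.03689 × 0.5726 = 0.02112 mol
n(HCl) left over = 0.02112 mol (1:1 ratio)
n(HCl) consumed by analyte = 0.03509 − 0.02112 = 0.01397 mol
From the 1:2 ratio, n(MgO) = 1/2 × 0.01397 = 6.984 × 10^-3 mol
mass of MgO = 6.984 × 10^-3 × 40.30 = 0.2815 g
% MgO = 0.2815 / 0.3241 × 100 = 86.85 %

86.85 %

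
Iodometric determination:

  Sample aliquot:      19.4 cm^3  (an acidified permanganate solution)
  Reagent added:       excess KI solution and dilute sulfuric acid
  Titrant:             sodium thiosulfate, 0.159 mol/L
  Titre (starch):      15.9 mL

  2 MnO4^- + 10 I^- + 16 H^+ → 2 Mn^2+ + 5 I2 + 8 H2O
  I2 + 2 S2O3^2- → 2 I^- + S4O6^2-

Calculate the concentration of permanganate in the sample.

0.0261 mol/L

n(S2O3^2-) = 0.0159 × 0.159 = 2.53 × 10^-3 mol
n(I2) = n(S2O3^2-)/2 = 1.26 × 10^-3 mol
From the 2:5 ratio, n(MnO4^-) in the aliquot = 2/5 × 1.26 × 10^-3 = 5.06 × 10^-4 mol
[MnO4^-] = 5.06 × 10^-4 / 0.0194 = 0.0261 mol/L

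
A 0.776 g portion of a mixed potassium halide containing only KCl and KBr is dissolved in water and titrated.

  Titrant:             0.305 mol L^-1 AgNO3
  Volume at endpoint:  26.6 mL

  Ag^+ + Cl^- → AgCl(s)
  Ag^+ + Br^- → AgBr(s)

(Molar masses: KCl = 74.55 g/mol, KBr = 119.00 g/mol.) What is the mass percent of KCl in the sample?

n(AgNO3) = 0.0266 × 0.305 = 8.11 × 10^-3 mol
Let x = n(KCl), y = n(KBr).
Titrant: 1x + 1y = 8.11 × 10^-3;  mass: 74.55x + 119.00y = 0.776
Solving, x = 4.26 × 10^-3 mol, y = 3.85 × 10^-3 mol
mass of KCl = 4.26 × 10^-3 × 74.55 = 0.318 g
% KCl = 0.318 / 0.776 × 100 = 40.9 %

40.9 %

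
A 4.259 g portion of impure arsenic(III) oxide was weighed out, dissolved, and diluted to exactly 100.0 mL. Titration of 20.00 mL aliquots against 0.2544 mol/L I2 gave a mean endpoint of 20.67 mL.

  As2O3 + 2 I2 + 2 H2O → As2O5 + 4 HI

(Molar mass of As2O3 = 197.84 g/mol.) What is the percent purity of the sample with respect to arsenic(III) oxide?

61.07 %

n(I2) per titration = 0.02067 × 0.2544 = 5.258 × 10^-3 mol
From the 1:2 ratio, n(As2O3) in each aliquot = 1/2 × 5.258 × 10^-3 = 2.629 × 10^-3 mol
n(As2O3) in the whole flask = 2.629 × 10^-3 × 100.0/20.00 = 0.01315 mol
mass of As2O3 = 0.01315 × 197.84 = 2.601 g
% As2O3 = 2.601 / 4.259 × 100 = 61.07 %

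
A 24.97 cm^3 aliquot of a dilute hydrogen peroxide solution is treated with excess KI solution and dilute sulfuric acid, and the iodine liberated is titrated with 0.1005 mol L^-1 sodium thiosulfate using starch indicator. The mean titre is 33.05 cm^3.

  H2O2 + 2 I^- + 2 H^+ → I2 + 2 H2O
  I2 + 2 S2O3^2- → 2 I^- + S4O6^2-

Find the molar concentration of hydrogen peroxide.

n(S2O3^2-) = 0.03305 × 0.1005 = 3.322 × 10^-3 mol
n(I2) = n(S2O3^2-)/2 = 1.661 × 10^-3 mol
n(H2O2) in the aliquot = 1.661 × 10^-3 mol (1:1 ratio)
[H2O2] = 1.661 × 10^-3 / 0.02497 = 0.06651 mol/L

0.06651 mol/L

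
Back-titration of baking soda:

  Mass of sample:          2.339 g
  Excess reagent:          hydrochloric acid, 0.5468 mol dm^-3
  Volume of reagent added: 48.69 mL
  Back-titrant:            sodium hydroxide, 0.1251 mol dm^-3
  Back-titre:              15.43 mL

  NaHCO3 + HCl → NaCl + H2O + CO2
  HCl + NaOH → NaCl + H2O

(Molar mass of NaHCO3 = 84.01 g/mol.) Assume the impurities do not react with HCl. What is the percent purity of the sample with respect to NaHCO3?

88.69 %

n(HCl) added = 0.04869 × 0.5468 = 0.02662 mol
n(NaOH) used in back-titration = 0.01543 × 0.1251 = 1.930 × 10^-3 mol
n(HCl) left over = 1.930 × 10^-3 mol (1:1 ratio)
n(HCl) consumed by analyte = 0.02662 − 1.930 × 10^-3 = 0.02469 mol
n(NaHCO3) = 0.02469 mol (1:1 ratio)
mass of NaHCO3 = 0.02469 × 84.01 = 2.074 g
% NaHCO3 = 2.074 / 2.339 × 100 = 88.69 %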